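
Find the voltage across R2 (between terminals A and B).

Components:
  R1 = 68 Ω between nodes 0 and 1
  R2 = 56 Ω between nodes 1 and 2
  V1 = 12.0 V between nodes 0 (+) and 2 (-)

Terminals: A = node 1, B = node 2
R1 and R2 are in series across V1 (node 0 → node 1 → node 2), and the output A–B is taken across R2, so this is a voltage divider.
Series current: I = V1/(R1 + R2) = 12/(68 + 56) = 12/124 = 0.09677 A
V_R2 = I × R2 = V1 × R2/(R1 + R2) = 12 × 56/124 = 5.419 V

Final answer: 5.419 V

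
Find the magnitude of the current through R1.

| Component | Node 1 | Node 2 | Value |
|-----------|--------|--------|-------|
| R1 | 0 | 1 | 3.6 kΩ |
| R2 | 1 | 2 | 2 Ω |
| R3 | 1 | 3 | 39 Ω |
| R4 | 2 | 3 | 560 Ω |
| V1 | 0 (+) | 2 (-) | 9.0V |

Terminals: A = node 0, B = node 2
Nodal analysis, taking node 2 as the 0 V reference.
Source V1 fixes V_0 = 9 V.
KCL at each unknown node (sum of currents leaving = 0; resistances in Ω):
  Node 1: (V_1 - 9)/3600 + (V_1 - 0)/2 + (V_1 - V_3)/39 = 0
  Node 3: (V_3 - V_1)/39 + (V_3 - 0)/560 = 0
Collecting terms (coefficients in siemens):
  0.5259·V_1 - 0.02564·V_3 = 0.0025
  0.02743·V_3 - 0.02564·V_1 = 0
Determinant D = (0.5259)(0.02743) - (-0.02564)(-0.02564) = 0.01377
V_1 = [(0.0025)(0.02743) - (-0.02564)(0)]/D = 0.004981 V
V_3 = [(0.5259)(0) - (0.0025)(-0.02564)]/D = 0.004656 V
I_R1 = (V_0 - V_1)/R1 = (9 - 0.004981)/3600 = 0.002499 A
|I_R1| = 0.002499 A

Final answer: |I_R1| = 0.002499 A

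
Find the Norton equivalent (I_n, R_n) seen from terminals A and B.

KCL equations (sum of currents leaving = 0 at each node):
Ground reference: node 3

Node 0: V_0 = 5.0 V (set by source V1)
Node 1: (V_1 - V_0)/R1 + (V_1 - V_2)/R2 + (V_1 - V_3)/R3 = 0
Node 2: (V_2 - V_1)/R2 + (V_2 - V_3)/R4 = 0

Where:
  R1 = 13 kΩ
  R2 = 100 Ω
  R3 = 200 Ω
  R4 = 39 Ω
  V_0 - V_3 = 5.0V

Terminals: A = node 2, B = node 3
Find the Thévenin equivalent first; then I_n = V_th/R_th and R_n = R_th.
Step 1 — V_th is the open-circuit voltage V_A - V_B (nothing connected across the terminals).
Nodal analysis, taking node 3 as the 0 V reference.
Source V1 fixes V_0 = 5 V.
KCL at each unknown node (sum of currents leaving = 0; resistances in Ω):
  Node 1: (V_1 - 5)/13000 + (V_1 - V_2)/100 + (V_1 - 0)/200 = 0
  Node 2: (V_2 - V_1)/100 + (V_2 - 0)/39 = 0
Collecting terms (coefficients in siemens):
  0.01508·V_1 - 0.01·V_2 = 0.0003846
  0.03564·V_2 - 0.01·V_1 = 0
Determinant D = (0.01508)(0.03564) - (-0.01)(-0.01) = 0.0004374
V_1 = [(0.0003846)(0.03564) - (-0.01)(0)]/D = 0.03134 V
V_2 = [(0.01508)(0) - (0.0003846)(-0.01)]/D = 0.008794 V
V_th = V_2 - V_3 = 0.008794 - 0 = 0.008794 V
Step 2 — R_th: zero the source — replace V1 by a short circuit (node 3 merges into node 0) — and find the resistance seen between A (node 2) and B (node 0).
Reduce the network between node 2 (A) and node 0 (B) by series/parallel combination:
  Rp1 = R1 ‖ R3 (parallel, both between nodes 0 and 1) = 1/(1/13000 + 1/200) = 197 Ω
  Rs1 = R2 + Rp1 (series, joined only at node 1) = 100 + 197 = 297 Ω
  Rp2 = R4 ‖ Rs1 (parallel, both between nodes 0 and 2) = 1/(1/39 + 1/297) = 34.47 Ω
R_th = 34.47 Ω
I_n = V_th/R_th = 0.008794/34.47 = 0.0002551 A, and R_n = R_th = 34.47 Ω

Final answer: I_n = 0.0002551 A, R_n = 34.47 Ω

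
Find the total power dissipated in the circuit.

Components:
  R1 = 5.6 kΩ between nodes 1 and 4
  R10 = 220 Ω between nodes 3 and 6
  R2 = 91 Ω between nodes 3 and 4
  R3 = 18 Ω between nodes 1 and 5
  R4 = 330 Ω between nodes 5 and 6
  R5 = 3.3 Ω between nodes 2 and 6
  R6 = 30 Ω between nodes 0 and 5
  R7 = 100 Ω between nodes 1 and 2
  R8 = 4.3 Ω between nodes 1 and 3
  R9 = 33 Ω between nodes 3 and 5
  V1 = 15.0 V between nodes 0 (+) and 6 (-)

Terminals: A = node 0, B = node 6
Nodal analysis, taking node 6 as the 0 V reference.
Source V1 fixes V_0 = 15 V.
KCL at each unknown node (sum of currents leaving = 0; resistances in Ω):
  Node 1: (V_1 - V_4)/5600 + (V_1 - V_5)/18 + (V_1 - V_2)/100 + (V_1 - V_3)/4.3 = 0
  Node 2: (V_2 - 0)/3.3 + (V_2 - V_1)/100 = 0
  Node 3: (V_3 - V_4)/91 + (V_3 - V_1)/4.3 + (V_3 - V_5)/33 + (V_3 - 0)/220 = 0
  Node 4: (V_4 - V_1)/5600 + (V_4 - V_3)/91 = 0
  Node 5: (V_5 - V_1)/18 + (V_5 - 0)/330 + (V_5 - 15)/30 + (V_5 - V_3)/33 = 0
Collecting terms (coefficients in siemens):
  0.2983·V_1 - 0.01·V_2 - 0.2326·V_3 - 0.0001786·V_4 - 0.05556·V_5 = 0
  0.313·V_2 - 0.01·V_1 = 0
  0.2784·V_3 - 0.2326·V_1 - 0.01099·V_4 - 0.0303·V_5 = 0
  0.01117·V_4 - 0.0001786·V_1 - 0.01099·V_3 = 0
  0.1222·V_5 - 0.05556·V_1 - 0.0303·V_3 = 0.5
Solving these 5 simultaneous equations (Gaussian elimination) gives:
  V_1 = 8.826 V, V_2 = 0.282 V, V_3 = 8.842 V, V_4 = 8.842 V
  V_5 = 10.3 V
Power in each resistor, P = (ΔV)²/R:
  P_R1 = (8.826 - 8.842)²/5600 = 0.00000004673 W
  P_R2 = (8.842 - 8.842)²/91 = 0.0000000007593 W
  P_R3 = (8.826 - 10.3)²/18 = 0.1199 W
  P_R4 = (10.3 - 0)²/330 = 0.3212 W
  P_R5 = (0.282 - 0)²/3.3 = 0.02409 W
  P_R6 = (15 - 10.3)²/30 = 0.7379 W
  P_R7 = (8.826 - 0.282)²/100 = 0.73 W
  P_R8 = (8.826 - 8.842)²/4.3 = 0.00006285 W
  P_R9 = (8.842 - 10.3)²/33 = 0.06394 W
  P_R10 = (8.842 - 0)²/220 = 0.3554 W
P_total = P_R1 + P_R2 + P_R3 + P_R4 + P_R5 + P_R6 + P_R7 + P_R8 + P_R9 + P_R10 = 2.352 W

Final answer: 2.352 W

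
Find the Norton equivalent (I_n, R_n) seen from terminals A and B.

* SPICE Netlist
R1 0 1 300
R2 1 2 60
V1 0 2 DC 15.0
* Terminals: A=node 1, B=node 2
Find the Thévenin equivalent first; then I_n = V_th/R_th and R_n = R_th.
Step 1 — V_th is the open-circuit voltage V_A - V_B (nothing connected across the terminals).
Nodal analysis, taking node 2 as the 0 V reference.
Source V1 fixes V_0 = 15 V.
KCL at each unknown node (sum of currents leaving = 0; resistances in Ω):
  Node 1: (V_1 - 15)/300 + (V_1 - 0)/60 = 0
Collecting terms: 0.02 × V_1 = 0.05  =>  V_1 = 2.5 V
V_th = V_1 - V_2 = 2.5 - 0 = 2.5 V
Step 2 — R_th: zero the source — replace V1 by a short circuit (node 2 merges into node 0) — and find the resistance seen between A (node 1) and B (node 0).
Reduce the network between node 1 (A) and node 0 (B) by series/parallel combination:
  Rp1 = R1 ‖ R2 (parallel, both between nodes 0 and 1) = 1/(1/300 + 1/60) = 50 Ω
R_th = 50 Ω
I_n = V_th/R_th = 2.5/50 = 0.05 A, and R_n = R_th = 50 Ω

Final answer: I_n = 0.05 A, R_n = 50 Ω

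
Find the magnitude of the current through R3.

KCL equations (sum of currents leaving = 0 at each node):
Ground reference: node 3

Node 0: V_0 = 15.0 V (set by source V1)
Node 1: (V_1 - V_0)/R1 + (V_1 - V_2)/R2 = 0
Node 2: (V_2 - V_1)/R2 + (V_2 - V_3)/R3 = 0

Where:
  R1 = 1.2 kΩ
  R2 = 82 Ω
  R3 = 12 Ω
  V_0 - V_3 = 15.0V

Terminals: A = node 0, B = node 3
Nodal analysis, taking node 3 as the 0 V reference.
Source V1 fixes V_0 = 15 V.
KCL at each unknown node (sum of currents leaving = 0; resistances in Ω):
  Node 1: (V_1 - 15)/1200 + (V_1 - V_2)/82 = 0
  Node 2: (V_2 - V_1)/82 + (V_2 - 0)/12 = 0
Collecting terms (coefficients in siemens):
  0.01303·V_1 - 0.0122·V_2 = 0.0125
  0.09553·V_2 - 0.0122·V_1 = 0
Determinant D = (0.01303)(0.09553) - (-0.0122)(-0.0122) = 0.001096
V_1 = [(0.0125)(0.09553) - (-0.0122)(0)]/D = 1.09 V
V_2 = [(0.01303)(0) - (0.0125)(-0.0122)]/D = 0.1391 V
I_R3 = (V_2 - V_3)/R3 = (0.1391 - 0)/12 = 0.01159 A
|I_R3| = 0.01159 A

Final answer: |I_R3| = 0.01159 A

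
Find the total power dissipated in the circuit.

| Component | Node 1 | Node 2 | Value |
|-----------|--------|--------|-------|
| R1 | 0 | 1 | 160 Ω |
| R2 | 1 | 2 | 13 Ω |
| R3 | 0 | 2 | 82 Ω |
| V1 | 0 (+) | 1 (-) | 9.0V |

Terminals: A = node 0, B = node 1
Nodal analysis, taking node 1 as the 0 V reference.
Source V1 fixes V_0 = 9 V.
KCL at each unknown node (sum of currents leaving = 0; resistances in Ω):
  Node 2: (V_2 - 0)/13 + (V_2 - 9)/82 = 0
Collecting terms: 0.08912 × V_2 = 0.1098  =>  V_2 = 1.232 V
Power in each resistor, P = (ΔV)²/R:
  P_R1 = (9 - 0)²/160 = 0.5062 W
  P_R2 = (0 - 1.232)²/13 = 0.1167 W
  P_R3 = (9 - 1.232)²/82 = 0.736 W
P_total = P_R1 + P_R2 + P_R3 = 1.359 W

Final answer: 1.359 W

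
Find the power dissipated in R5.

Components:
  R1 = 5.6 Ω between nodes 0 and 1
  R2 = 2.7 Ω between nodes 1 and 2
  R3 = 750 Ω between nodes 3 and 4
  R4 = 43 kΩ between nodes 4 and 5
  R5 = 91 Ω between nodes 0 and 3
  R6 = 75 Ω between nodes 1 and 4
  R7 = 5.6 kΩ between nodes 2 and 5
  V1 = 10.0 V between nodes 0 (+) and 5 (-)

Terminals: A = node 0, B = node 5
Nodal analysis, taking node 5 as the 0 V reference.
Source V1 fixes V_0 = 10 V.
KCL at each unknown node (sum of currents leaving = 0; resistances in Ω):
  Node 1: (V_1 - 10)/5.6 + (V_1 - V_2)/2.7 + (V_1 - V_4)/75 = 0
  Node 2: (V_2 - V_1)/2.7 + (V_2 - 0)/5600 = 0
  Node 3: (V_3 - V_4)/750 + (V_3 - 10)/91 = 0
  Node 4: (V_4 - V_3)/750 + (V_4 - 0)/43000 + (V_4 - V_1)/75 = 0
Collecting terms (coefficients in siemens):
  0.5623·V_1 - 0.3704·V_2 - 0.01333·V_4 = 1.786
  0.3705·V_2 - 0.3704·V_1 = 0
  0.01232·V_3 - 0.001333·V_4 = 0.1099
  0.01469·V_4 - 0.01333·V_1 - 0.001333·V_3 = 0
Solving these 4 simultaneous equations (Gaussian elimination) gives:
  V_1 = 9.989 V, V_2 = 9.984 V, V_3 = 9.997 V, V_4 = 9.974 V
I_R5 = (V_0 - V_3)/R5 = (10 - 9.997)/91 = 0.00003112 A
P_R5 = I_R5² × R5 = (0.00003112)² × 91 = 0.00000008812 W

Final answer: 8.812e-08 W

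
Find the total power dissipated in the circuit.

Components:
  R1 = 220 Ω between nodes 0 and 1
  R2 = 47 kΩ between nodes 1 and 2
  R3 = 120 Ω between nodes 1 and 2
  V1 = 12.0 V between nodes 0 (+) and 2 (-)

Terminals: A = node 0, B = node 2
Nodal analysis, taking node 2 as the 0 V reference.
Source V1 fixes V_0 = 12 V.
KCL at each unknown node (sum of currents leaving = 0; resistances in Ω):
  Node 1: (V_1 - 12)/220 + (V_1 - 0)/47000 + (V_1 - 0)/120 = 0
Collecting terms: 0.0129 × V_1 = 0.05455  =>  V_1 = 4.228 V
Power in each resistor, P = (ΔV)²/R:
  P_R1 = (12 - 4.228)²/220 = 0.2745 W
  P_R2 = (4.228 - 0)²/47000 = 0.0003804 W
  P_R3 = (4.228 - 0)²/120 = 0.149 W
P_total = P_R1 + P_R2 + P_R3 = 0.4239 W

Final answer: 0.4239 W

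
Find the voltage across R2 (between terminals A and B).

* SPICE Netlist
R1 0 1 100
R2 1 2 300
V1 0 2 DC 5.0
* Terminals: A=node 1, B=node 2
R1 and R2 are in series across V1 (node 0 → node 1 → node 2), and the output A–B is taken across R2, so this is a voltage divider.
Series current: I = V1/(R1 + R2) = 5/(100 + 300) = 5/400 = 0.0125 A
V_R2 = I × R2 = V1 × R2/(R1 + R2) = 5 × 300/400 = 3.75 V

Final answer: 3.75 V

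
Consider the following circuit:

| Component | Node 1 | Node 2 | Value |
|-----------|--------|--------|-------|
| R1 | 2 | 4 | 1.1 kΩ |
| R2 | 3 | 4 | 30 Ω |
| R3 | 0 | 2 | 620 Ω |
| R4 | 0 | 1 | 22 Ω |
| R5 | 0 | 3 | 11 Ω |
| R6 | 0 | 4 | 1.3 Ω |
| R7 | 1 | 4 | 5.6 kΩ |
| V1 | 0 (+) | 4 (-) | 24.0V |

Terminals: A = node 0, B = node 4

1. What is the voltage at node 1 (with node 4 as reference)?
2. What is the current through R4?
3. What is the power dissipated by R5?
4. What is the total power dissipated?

Nodal analysis, taking node 4 as the 0 V reference.
Source V1 fixes V_0 = 24 V.
KCL at each unknown node (sum of currents leaving = 0; resistances in Ω):
  Node 1: (V_1 - 24)/22 + (V_1 - 0)/5600 = 0
  Node 2: (V_2 - 0)/1100 + (V_2 - 24)/620 = 0
  Node 3: (V_3 - 0)/30 + (V_3 - 24)/11 = 0
Collecting terms (coefficients in siemens):
  0.04563·V_1 = 1.091
  0.002522·V_2 = 0.03871
  0.1242·V_3 = 2.182
Solving these 3 simultaneous equations (Gaussian elimination) gives:
  V_1 = 23.91 V, V_2 = 15.35 V, V_3 = 17.56 V
Part 1:
  Read off the nodal solution: V_1 = 23.91 V
Part 2:
  I_R4 = (V_0 - V_1)/R4 = (24 - 23.91)/22 = 0.004269 A
  Magnitude: I_R4 = 0.004269 A
Part 3:
  I_R5 = (V_0 - V_3)/R5 = (24 - 17.56)/11 = 0.5854 A
  P_R5 = I_R5² × R5 = (0.5854)² × 11 = 3.769 W
Part 4:
  Power in each resistor, P = (ΔV)²/R:
    P_R1 = (15.35 - 0)²/1100 = 0.2142 W
    P_R2 = (17.56 - 0)²/30 = 10.28 W
    P_R3 = (24 - 15.35)²/620 = 0.1207 W
    P_R4 = (24 - 23.91)²/22 = 0.0004009 W
    P_R5 = (24 - 17.56)²/11 = 3.769 W
    P_R6 = (24 - 0)²/1.3 = 443.1 W
    P_R7 = (23.91 - 0)²/5600 = 0.1021 W
  P_total = P_R1 + P_R2 + P_R3 + P_R4 + P_R5 + P_R6 + P_R7 = 457.6 W

Final answers:
1. V_1 = 23.91 V
2. I_R4 = 0.004269 A
3. P_R5 = 3.769 W
4. P_total = 457.6 W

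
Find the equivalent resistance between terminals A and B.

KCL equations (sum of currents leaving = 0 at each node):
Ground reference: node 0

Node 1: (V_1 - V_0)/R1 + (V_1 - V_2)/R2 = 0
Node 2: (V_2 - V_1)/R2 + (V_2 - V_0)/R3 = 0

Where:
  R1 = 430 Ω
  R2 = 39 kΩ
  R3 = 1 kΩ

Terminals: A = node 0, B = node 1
Reduce the network between node 0 (A) and node 1 (B) by series/parallel combination:
  Rs1 = R3 + R2 (series, joined only at node 2) = 1000 + 39000 = 40000 Ω
  Rp1 = R1 ‖ Rs1 (parallel, both between nodes 0 and 1) = 1/(1/430 + 1/40000) = 425.4 Ω
R_eq = 425.4 Ω

Final answer: 425.4 Ω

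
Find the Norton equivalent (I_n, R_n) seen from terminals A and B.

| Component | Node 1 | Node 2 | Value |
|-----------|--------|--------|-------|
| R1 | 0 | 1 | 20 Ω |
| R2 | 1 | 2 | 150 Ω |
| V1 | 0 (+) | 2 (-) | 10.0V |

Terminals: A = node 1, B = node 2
Find the Thévenin equivalent first; then I_n = V_th/R_th and R_n = R_th.
Step 1 — V_th is the open-circuit voltage V_A - V_B (nothing connected across the terminals).
Nodal analysis, taking node 2 as the 0 V reference.
Source V1 fixes V_0 = 10 V.
KCL at each unknown node (sum of currents leaving = 0; resistances in Ω):
  Node 1: (V_1 - 10)/20 + (V_1 - 0)/150 = 0
Collecting terms: 0.05667 × V_1 = 0.5  =>  V_1 = 8.824 V
V_th = V_1 - V_2 = 8.824 - 0 = 8.824 V
Step 2 — R_th: zero the source — replace V1 by a short circuit (node 2 merges into node 0) — and find the resistance seen between A (node 1) and B (node 0).
Reduce the network between node 1 (A) and node 0 (B) by series/parallel combination:
  Rp1 = R1 ‖ R2 (parallel, both between nodes 0 and 1) = 1/(1/20 + 1/150) = 17.65 Ω
R_th = 17.65 Ω
I_n = V_th/R_th = 8.824/17.65 = 0.5 A, and R_n = R_th = 17.65 Ω

Final answer: I_n = 0.5 A, R_n = 17.65 Ω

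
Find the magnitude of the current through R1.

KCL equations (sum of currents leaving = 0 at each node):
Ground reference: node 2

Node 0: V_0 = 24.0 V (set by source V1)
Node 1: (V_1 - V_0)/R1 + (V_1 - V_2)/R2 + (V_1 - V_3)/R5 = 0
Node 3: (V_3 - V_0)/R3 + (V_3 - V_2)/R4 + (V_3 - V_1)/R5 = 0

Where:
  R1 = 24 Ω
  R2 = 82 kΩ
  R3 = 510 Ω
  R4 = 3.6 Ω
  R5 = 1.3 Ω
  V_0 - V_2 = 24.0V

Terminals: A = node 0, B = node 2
Nodal analysis, taking node 2 as the 0 V reference.
Source V1 fixes V_0 = 24 V.
KCL at each unknown node (sum of currents leaving = 0; resistances in Ω):
  Node 1: (V_1 - 24)/24 + (V_1 - 0)/82000 + (V_1 - V_3)/1.3 = 0
  Node 3: (V_3 - 24)/510 + (V_3 - 0)/3.6 + (V_3 - V_1)/1.3 = 0
Collecting terms (coefficients in siemens):
  0.8109·V_1 - 0.7692·V_3 = 1
  1.049·V_3 - 0.7692·V_1 = 0.04706
Determinant D = (0.8109)(1.049) - (-0.7692)(-0.7692) = 0.2589
V_1 = [(1)(1.049) - (-0.7692)(0.04706)]/D = 4.191 V
V_3 = [(0.8109)(0.04706) - (1)(-0.7692)]/D = 3.119 V
I_R1 = (V_0 - V_1)/R1 = (24 - 4.191)/24 = 0.8254 A
|I_R1| = 0.8254 A

Final answer: |I_R1| = 0.8254 A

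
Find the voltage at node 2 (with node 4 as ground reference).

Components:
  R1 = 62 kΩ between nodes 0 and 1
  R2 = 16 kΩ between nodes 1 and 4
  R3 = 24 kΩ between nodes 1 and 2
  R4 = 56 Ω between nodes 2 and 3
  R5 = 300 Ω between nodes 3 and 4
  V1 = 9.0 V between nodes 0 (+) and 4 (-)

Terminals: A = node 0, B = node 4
Nodal analysis, taking node 4 as the 0 V reference.
Source V1 fixes V_0 = 9 V.
KCL at each unknown node (sum of currents leaving = 0; resistances in Ω):
  Node 1: (V_1 - 9)/62000 + (V_1 - 0)/16000 + (V_1 - V_2)/24000 = 0
  Node 2: (V_2 - V_1)/24000 + (V_2 - V_3)/56 = 0
  Node 3: (V_3 - V_2)/56 + (V_3 - 0)/300 = 0
Collecting terms (coefficients in siemens):
  0.0001203·V_1 - 0.00004167·V_2 = 0.0001452
  0.0179·V_2 - 0.00004167·V_1 - 0.01786·V_3 = 0
  0.02119·V_3 - 0.01786·V_2 = 0
Solving these 3 simultaneous equations (Gaussian elimination) gives:
  V_1 = 1.213 V, V_2 = 0.01773 V, V_3 = 0.01494 V
The requested potential is V_2 = 0.01773 V.

Final answer: V_2 = 0.01773 V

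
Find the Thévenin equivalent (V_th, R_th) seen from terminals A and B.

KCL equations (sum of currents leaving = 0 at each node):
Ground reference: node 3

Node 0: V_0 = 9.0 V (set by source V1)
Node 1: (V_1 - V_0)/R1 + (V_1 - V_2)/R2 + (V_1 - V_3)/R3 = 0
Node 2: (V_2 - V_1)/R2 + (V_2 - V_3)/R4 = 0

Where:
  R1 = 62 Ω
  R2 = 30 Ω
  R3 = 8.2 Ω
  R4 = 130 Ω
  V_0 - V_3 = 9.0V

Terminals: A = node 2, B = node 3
Step 1 — V_th is the open-circuit voltage V_A - V_B (nothing connected across the terminals).
Nodal analysis, taking node 3 as the 0 V reference.
Source V1 fixes V_0 = 9 V.
KCL at each unknown node (sum of currents leaving = 0; resistances in Ω):
  Node 1: (V_1 - 9)/62 + (V_1 - V_2)/30 + (V_1 - 0)/8.2 = 0
  Node 2: (V_2 - V_1)/30 + (V_2 - 0)/130 = 0
Collecting terms (coefficients in siemens):
  0.1714·V_1 - 0.03333·V_2 = 0.1452
  0.04103·V_2 - 0.03333·V_1 = 0
Determinant D = (0.1714)(0.04103) - (-0.03333)(-0.03333) = 0.005921
V_1 = [(0.1452)(0.04103) - (-0.03333)(0)]/D = 1.006 V
V_2 = [(0.1714)(0) - (0.1452)(-0.03333)]/D = 0.8172 V
V_th = V_2 - V_3 = 0.8172 - 0 = 0.8172 V
Step 2 — R_th: zero the source — replace V1 by a short circuit (node 3 merges into node 0) — and find the resistance seen between A (node 2) and B (node 0).
Reduce the network between node 2 (A) and node 0 (B) by series/parallel combination:
  Rp1 = R1 ‖ R3 (parallel, both between nodes 0 and 1) = 1/(1/62 + 1/8.2) = 7.242 Ω
  Rs1 = R2 + Rp1 (series, joined only at node 1) = 30 + 7.242 = 37.24 Ω
  Rp2 = R4 ‖ Rs1 (parallel, both between nodes 0 and 2) = 1/(1/130 + 1/37.24) = 28.95 Ω
R_th = 28.95 Ω

Final answer: V_th = 0.8172 V, R_th = 28.95 Ω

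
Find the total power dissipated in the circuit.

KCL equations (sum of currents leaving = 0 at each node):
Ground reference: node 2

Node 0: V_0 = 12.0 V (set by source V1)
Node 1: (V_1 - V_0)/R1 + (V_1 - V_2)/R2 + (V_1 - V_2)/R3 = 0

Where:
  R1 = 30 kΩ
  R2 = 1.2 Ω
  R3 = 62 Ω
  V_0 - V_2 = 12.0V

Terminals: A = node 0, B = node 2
Nodal analysis, taking node 2 as the 0 V reference.
Source V1 fixes V_0 = 12 V.
KCL at each unknown node (sum of currents leaving = 0; resistances in Ω):
  Node 1: (V_1 - 12)/30000 + (V_1 - 0)/1.2 + (V_1 - 0)/62 = 0
Collecting terms: 0.8495 × V_1 = 0.0004  =>  V_1 = 0.0004709 V
Power in each resistor, P = (ΔV)²/R:
  P_R1 = (12 - 0.0004709)²/30000 = 0.0048 W
  P_R2 = (0.0004709 - 0)²/1.2 = 0.0000001848 W
  P_R3 = (0.0004709 - 0)²/62 = 0.000000003576 W
P_total = P_R1 + P_R2 + P_R3 = 0.0048 W

Final answer: 0.0048 W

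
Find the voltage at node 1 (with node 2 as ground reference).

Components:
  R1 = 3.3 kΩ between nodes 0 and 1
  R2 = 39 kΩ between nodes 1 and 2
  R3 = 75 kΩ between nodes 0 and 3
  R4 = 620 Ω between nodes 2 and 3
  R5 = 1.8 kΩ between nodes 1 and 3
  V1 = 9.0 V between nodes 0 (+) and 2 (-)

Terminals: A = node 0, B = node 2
Nodal analysis, taking node 2 as the 0 V reference.
Source V1 fixes V_0 = 9 V.
KCL at each unknown node (sum of currents leaving = 0; resistances in Ω):
  Node 1: (V_1 - 9)/3300 + (V_1 - 0)/39000 + (V_1 - V_3)/1800 = 0
  Node 3: (V_3 - 9)/75000 + (V_3 - 0)/620 + (V_3 - V_1)/1800 = 0
Collecting terms (coefficients in siemens):
  0.0008842·V_1 - 0.0005556·V_3 = 0.002727
  0.002182·V_3 - 0.0005556·V_1 = 0.00012
Determinant D = (0.0008842)(0.002182) - (-0.0005556)(-0.0005556) = 0.000001621
V_1 = [(0.002727)(0.002182) - (-0.0005556)(0.00012)]/D = 3.713 V
V_3 = [(0.0008842)(0.00012) - (0.002727)(-0.0005556)]/D = 1 V
The requested potential is V_1 = 3.713 V.

Final answer: V_1 = 3.713 V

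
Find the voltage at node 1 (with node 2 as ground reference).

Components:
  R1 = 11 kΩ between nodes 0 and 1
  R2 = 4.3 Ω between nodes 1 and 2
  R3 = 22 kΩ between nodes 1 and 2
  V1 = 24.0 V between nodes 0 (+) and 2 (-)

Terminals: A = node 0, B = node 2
Nodal analysis, taking node 2 as the 0 V reference.
Source V1 fixes V_0 = 24 V.
KCL at each unknown node (sum of currents leaving = 0; resistances in Ω):
  Node 1: (V_1 - 24)/11000 + (V_1 - 0)/4.3 + (V_1 - 0)/22000 = 0
Collecting terms: 0.2327 × V_1 = 0.002182  =>  V_1 = 0.009376 V
The requested potential is V_1 = 0.009376 V.

Final answer: V_1 = 0.009376 V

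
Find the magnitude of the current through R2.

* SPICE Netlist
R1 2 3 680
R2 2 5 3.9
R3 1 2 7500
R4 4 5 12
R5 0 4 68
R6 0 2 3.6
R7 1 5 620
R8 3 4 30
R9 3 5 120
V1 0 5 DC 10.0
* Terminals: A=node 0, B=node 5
Nodal analysis, taking node 5 as the 0 V reference.
Source V1 fixes V_0 = 10 V.
KCL at each unknown node (sum of currents leaving = 0; resistances in Ω):
  Node 1: (V_1 - V_2)/7500 + (V_1 - 0)/620 = 0
  Node 2: (V_2 - V_3)/680 + (V_2 - 0)/3.9 + (V_2 - V_1)/7500 + (V_2 - 10)/3.6 = 0
  Node 3: (V_3 - V_2)/680 + (V_3 - V_4)/30 + (V_3 - 0)/120 = 0
  Node 4: (V_4 - 0)/12 + (V_4 - 10)/68 + (V_4 - V_3)/30 = 0
Collecting terms (coefficients in siemens):
  0.001746·V_1 - 0.0001333·V_2 = 0
  0.5358·V_2 - 0.0001333·V_1 - 0.001471·V_3 = 2.778
  0.04314·V_3 - 0.001471·V_2 - 0.03333·V_4 = 0
  0.1314·V_4 - 0.03333·V_3 = 0.1471
Solving these 4 simultaneous equations (Gaussian elimination) gives:
  V_1 = 0.3961 V, V_2 = 5.188 V, V_3 = 1.296 V, V_4 = 1.448 V
I_R2 = (V_2 - V_5)/R2 = (5.188 - 0)/3.9 = 1.33 A
|I_R2| = 1.33 A

Final answer: |I_R2| = 1.33 A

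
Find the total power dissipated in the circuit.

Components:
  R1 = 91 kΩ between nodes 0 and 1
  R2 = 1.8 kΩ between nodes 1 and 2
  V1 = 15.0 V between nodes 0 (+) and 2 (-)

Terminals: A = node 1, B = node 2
Nodal analysis, taking node 2 as the 0 V reference.
Source V1 fixes V_0 = 15 V.
KCL at each unknown node (sum of currents leaving = 0; resistances in Ω):
  Node 1: (V_1 - 15)/91000 + (V_1 - 0)/1800 = 0
Collecting terms: 0.0005665 × V_1 = 0.0001648  =>  V_1 = 0.2909 V
Power in each resistor, P = (ΔV)²/R:
  P_R1 = (15 - 0.2909)²/91000 = 0.002378 W
  P_R2 = (0.2909 - 0)²/1800 = 0.00004703 W
P_total = P_R1 + P_R2 = 0.002425 W

Final answer: 0.002425 W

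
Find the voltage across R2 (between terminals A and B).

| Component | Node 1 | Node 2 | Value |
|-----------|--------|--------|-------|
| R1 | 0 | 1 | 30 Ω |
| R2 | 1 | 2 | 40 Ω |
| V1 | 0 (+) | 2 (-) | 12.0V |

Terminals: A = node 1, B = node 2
R1 and R2 are in series across V1 (node 0 → node 1 → node 2), and the output A–B is taken across R2, so this is a voltage divider.
Series current: I = V1/(R1 + R2) = 12/(30 + 40) = 12/70 = 0.1714 A
V_R2 = I × R2 = V1 × R2/(R1 + R2) = 12 × 40/70 = 6.857 V

Final answer: 6.857 V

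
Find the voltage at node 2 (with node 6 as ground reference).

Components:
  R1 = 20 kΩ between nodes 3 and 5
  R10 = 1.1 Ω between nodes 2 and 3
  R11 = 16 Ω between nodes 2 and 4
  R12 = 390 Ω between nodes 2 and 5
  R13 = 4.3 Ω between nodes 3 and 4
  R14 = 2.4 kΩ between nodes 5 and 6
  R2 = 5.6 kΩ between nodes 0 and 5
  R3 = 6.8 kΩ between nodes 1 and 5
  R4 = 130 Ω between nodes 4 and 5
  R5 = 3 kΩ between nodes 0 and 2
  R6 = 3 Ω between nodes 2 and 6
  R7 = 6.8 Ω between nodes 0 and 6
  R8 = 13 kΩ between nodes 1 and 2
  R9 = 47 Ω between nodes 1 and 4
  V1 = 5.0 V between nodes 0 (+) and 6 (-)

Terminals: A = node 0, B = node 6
Nodal analysis, taking node 6 as the 0 V reference.
Source V1 fixes V_0 = 5 V.
KCL at each unknown node (sum of currents leaving = 0; resistances in Ω):
  Node 1: (V_1 - V_5)/6800 + (V_1 - V_2)/13000 + (V_1 - V_4)/47 = 0
  Node 2: (V_2 - 5)/3000 + (V_2 - 0)/3 + (V_2 - V_1)/13000 + (V_2 - V_3)/1.1 + (V_2 - V_4)/16 + (V_2 - V_5)/390 = 0
  Node 3: (V_3 - V_5)/20000 + (V_3 - V_2)/1.1 + (V_3 - V_4)/4.3 = 0
  Node 4: (V_4 - V_5)/130 + (V_4 - V_1)/47 + (V_4 - V_2)/16 + (V_4 - V_3)/4.3 = 0
  Node 5: (V_5 - V_3)/20000 + (V_5 - 5)/5600 + (V_5 - V_1)/6800 + (V_5 - V_4)/130 + (V_5 - V_2)/390 + (V_5 - 0)/2400 = 0
Collecting terms (coefficients in siemens):
  0.0215·V_1 - 0.00007692·V_2 - 0.02128·V_4 - 0.0001471·V_5 = 0
  1.308·V_2 - 0.00007692·V_1 - 0.9091·V_3 - 0.0625·V_4 - 0.002564·V_5 = 0.001667
  1.142·V_3 - 0.9091·V_2 - 0.2326·V_4 - 0.00005·V_5 = 0
  0.324·V_4 - 0.02128·V_1 - 0.0625·V_2 - 0.2326·V_3 - 0.007692·V_5 = 0
  0.01105·V_5 - 0.0001471·V_1 - 0.002564·V_2 - 0.00005·V_3 - 0.007692·V_4 = 0.0008929
Solving these 5 simultaneous equations (Gaussian elimination) gives:
  V_1 = 0.01057 V, V_2 = 0.007511 V, V_3 = 0.008029 V, V_4 = 0.01003 V
  V_5 = 0.08972 V
The requested potential is V_2 = 0.007511 V.

Final answer: V_2 = 0.007511 V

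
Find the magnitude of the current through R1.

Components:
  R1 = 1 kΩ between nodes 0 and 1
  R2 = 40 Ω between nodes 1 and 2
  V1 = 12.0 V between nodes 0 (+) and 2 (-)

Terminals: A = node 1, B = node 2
Nodal analysis, taking node 2 as the 0 V reference.
Source V1 fixes V_0 = 12 V.
KCL at each unknown node (sum of currents leaving = 0; resistances in Ω):
  Node 1: (V_1 - 12)/1000 + (V_1 - 0)/40 = 0
Collecting terms: 0.026 × V_1 = 0.012  =>  V_1 = 0.4615 V
I_R1 = (V_0 - V_1)/R1 = (12 - 0.4615)/1000 = 0.01154 A
|I_R1| = 0.01154 A

Final answer: |I_R1| = 0.01154 A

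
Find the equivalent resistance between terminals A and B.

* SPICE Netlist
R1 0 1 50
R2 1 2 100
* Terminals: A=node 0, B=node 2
Reduce the network between node 0 (A) and node 2 (B) by series/parallel combination:
  Rs1 = R1 + R2 (series, joined only at node 1) = 50 + 100 = 150 Ω
R_eq = 150 Ω

Final answer: 150 Ω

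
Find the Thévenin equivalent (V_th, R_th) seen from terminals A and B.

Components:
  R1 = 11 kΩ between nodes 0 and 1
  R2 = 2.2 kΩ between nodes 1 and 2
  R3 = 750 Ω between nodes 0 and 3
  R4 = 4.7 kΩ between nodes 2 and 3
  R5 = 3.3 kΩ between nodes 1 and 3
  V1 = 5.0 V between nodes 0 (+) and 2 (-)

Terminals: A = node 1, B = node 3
Step 1 — V_th is the open-circuit voltage V_A - V_B (nothing connected across the terminals).
Nodal analysis, taking node 2 as the 0 V reference.
Source V1 fixes V_0 = 5 V.
KCL at each unknown node (sum of currents leaving = 0; resistances in Ω):
  Node 1: (V_1 - 5)/11000 + (V_1 - 0)/2200 + (V_1 - V_3)/3300 = 0
  Node 3: (V_3 - 5)/750 + (V_3 - 0)/4700 + (V_3 - V_1)/3300 = 0
Collecting terms (coefficients in siemens):
  0.0008485·V_1 - 0.000303·V_3 = 0.0004545
  0.001849·V_3 - 0.000303·V_1 = 0.006667
Determinant D = (0.0008485)(0.001849) - (-0.000303)(-0.000303) = 0.000001477
V_1 = [(0.0004545)(0.001849) - (-0.000303)(0.006667)]/D = 1.937 V
V_3 = [(0.0008485)(0.006667) - (0.0004545)(-0.000303)]/D = 3.923 V
V_th = V_1 - V_3 = 1.937 - 3.923 = -1.986 V
Step 2 — R_th: zero the source — replace V1 by a short circuit (node 2 merges into node 0) — and find the resistance seen between A (node 1) and B (node 3).
Reduce the network between node 1 (A) and node 3 (B) by series/parallel combination:
  Rp1 = R1 ‖ R2 (parallel, both between nodes 0 and 1) = 1/(1/11000 + 1/2200) = 1833 Ω
  Rp2 = R3 ‖ R4 (parallel, both between nodes 0 and 3) = 1/(1/750 + 1/4700) = 646.8 Ω
  Rs1 = Rp1 + Rp2 (series, joined only at node 0) = 1833 + 646.8 = 2480 Ω
  Rp3 = R5 ‖ Rs1 (parallel, both between nodes 1 and 3) = 1/(1/3300 + 1/2480) = 1416 Ω
R_th = 1.416 kΩ

Final answer: V_th = -1.986 V, R_th = 1.416 kΩ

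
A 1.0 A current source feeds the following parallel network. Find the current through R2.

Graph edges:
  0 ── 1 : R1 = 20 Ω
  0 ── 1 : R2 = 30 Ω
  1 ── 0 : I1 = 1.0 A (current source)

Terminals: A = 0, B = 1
All resistors sit directly between nodes 0 and 1, so they are in parallel and share one voltage V; the full source current 1 A splits among them.
1/R_par = 1/20 + 1/30 = 0.08333 S  =>  R_par = 12 Ω
V = I × R_par = 1 × 12 = 12 V
I_R2 = V/R2 = 12/30 = 0.4 A

Final answer: 0.4 A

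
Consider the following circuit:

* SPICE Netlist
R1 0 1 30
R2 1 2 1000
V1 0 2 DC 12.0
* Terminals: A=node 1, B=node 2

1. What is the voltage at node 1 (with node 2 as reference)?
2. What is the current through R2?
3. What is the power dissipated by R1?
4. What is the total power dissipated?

Nodal analysis, taking node 2 as the 0 V reference.
Source V1 fixes V_0 = 12 V.
KCL at each unknown node (sum of currents leaving = 0; resistances in Ω):
  Node 1: (V_1 - 12)/30 + (V_1 - 0)/1000 = 0
Collecting terms: 0.03433 × V_1 = 0.4  =>  V_1 = 11.65 V
Part 1:
  Read off the nodal solution: V_1 = 11.65 V
Part 2:
  I_R2 = (V_1 - V_2)/R2 = (11.65 - 0)/1000 = 0.01165 A
  Magnitude: I_R2 = 0.01165 A
Part 3:
  I_R1 = (V_0 - V_1)/R1 = (12 - 11.65)/30 = 0.01165 A
  P_R1 = I_R1² × R1 = (0.01165)² × 30 = 0.004072 W
Part 4:
  Power in each resistor, P = (ΔV)²/R:
    P_R1 = (12 - 11.65)²/30 = 0.004072 W
    P_R2 = (11.65 - 0)²/1000 = 0.1357 W
  P_total = P_R1 + P_R2 = 0.1398 W

Final answers:
1. V_1 = 11.65 V
2. I_R2 = 0.01165 A
3. P_R1 = 0.004072 W
4. P_total = 0.1398 W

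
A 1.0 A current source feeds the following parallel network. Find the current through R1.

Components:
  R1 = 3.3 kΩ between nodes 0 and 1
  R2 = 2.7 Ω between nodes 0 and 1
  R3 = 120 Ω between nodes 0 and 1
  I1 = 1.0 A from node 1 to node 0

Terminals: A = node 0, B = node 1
All resistors sit directly between nodes 0 and 1, so they are in parallel and share one voltage V; the full source current 1 A splits among them.
1/R_par = 1/3300 + 1/2.7 + 1/120 = 0.379 S  =>  R_par = 2.638 Ω
V = I × R_par = 1 × 2.638 = 2.638 V
I_R1 = V/R1 = 2.638/3300 = 0.0007995 A

Final answer: 0.0007995 A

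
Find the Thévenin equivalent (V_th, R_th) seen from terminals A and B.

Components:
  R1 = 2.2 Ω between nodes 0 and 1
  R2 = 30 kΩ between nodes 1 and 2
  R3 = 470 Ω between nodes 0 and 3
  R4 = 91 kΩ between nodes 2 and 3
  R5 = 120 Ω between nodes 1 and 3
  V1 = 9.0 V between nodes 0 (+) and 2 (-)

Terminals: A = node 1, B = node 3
Step 1 — V_th is the open-circuit voltage V_A - V_B (nothing connected across the terminals).
Nodal analysis, taking node 2 as the 0 V reference.
Source V1 fixes V_0 = 9 V.
KCL at each unknown node (sum of currents leaving = 0; resistances in Ω):
  Node 1: (V_1 - 9)/2.2 + (V_1 - 0)/30000 + (V_1 - V_3)/120 = 0
  Node 3: (V_3 - 9)/470 + (V_3 - 0)/91000 + (V_3 - V_1)/120 = 0
Collecting terms (coefficients in siemens):
  0.4629·V_1 - 0.008333·V_3 = 4.091
  0.01047·V_3 - 0.008333·V_1 = 0.01915
Determinant D = (0.4629)(0.01047) - (-0.008333)(-0.008333) = 0.004778
V_1 = [(4.091)(0.01047) - (-0.008333)(0.01915)]/D = 8.999 V
V_3 = [(0.4629)(0.01915) - (4.091)(-0.008333)]/D = 8.99 V
V_th = V_1 - V_3 = 8.999 - 8.99 = 0.009275 V
Step 2 — R_th: zero the source — replace V1 by a short circuit (node 2 merges into node 0) — and find the resistance seen between A (node 1) and B (node 3).
Reduce the network between node 1 (A) and node 3 (B) by series/parallel combination:
  Rp1 = R1 ‖ R2 (parallel, both between nodes 0 and 1) = 1/(1/2.2 + 1/30000) = 2.2 Ω
  Rp2 = R3 ‖ R4 (parallel, both between nodes 0 and 3) = 1/(1/470 + 1/91000) = 467.6 Ω
  Rs1 = Rp1 + Rp2 (series, joined only at node 0) = 2.2 + 467.6 = 469.8 Ω
  Rp3 = R5 ‖ Rs1 (parallel, both between nodes 1 and 3) = 1/(1/120 + 1/469.8) = 95.58 Ω
R_th = 95.58 Ω

Final answer: V_th = 0.009275 V, R_th = 95.58 Ω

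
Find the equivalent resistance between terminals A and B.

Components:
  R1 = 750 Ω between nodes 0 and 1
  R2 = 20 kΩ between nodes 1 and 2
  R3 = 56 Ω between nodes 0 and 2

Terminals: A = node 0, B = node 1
Reduce the network between node 0 (A) and node 1 (B) by series/parallel combination:
  Rs1 = R3 + R2 (series, joined only at node 2) = 56 + 20000 = 20060 Ω
  Rp1 = R1 ‖ Rs1 (parallel, both between nodes 0 and 1) = 1/(1/750 + 1/20060) = 723 Ω
R_eq = 723 Ω

Final answer: 723 Ω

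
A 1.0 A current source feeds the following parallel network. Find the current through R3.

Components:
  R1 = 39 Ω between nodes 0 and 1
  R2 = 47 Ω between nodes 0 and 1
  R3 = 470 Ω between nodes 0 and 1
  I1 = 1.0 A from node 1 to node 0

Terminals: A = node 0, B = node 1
All resistors sit directly between nodes 0 and 1, so they are in parallel and share one voltage V; the full source current 1 A splits among them.
1/R_par = 1/39 + 1/47 + 1/470 = 0.04905 S  =>  R_par = 20.39 Ω
V = I × R_par = 1 × 20.39 = 20.39 V
I_R3 = V/R3 = 20.39/470 = 0.04338 A

Final answer: 0.04338 A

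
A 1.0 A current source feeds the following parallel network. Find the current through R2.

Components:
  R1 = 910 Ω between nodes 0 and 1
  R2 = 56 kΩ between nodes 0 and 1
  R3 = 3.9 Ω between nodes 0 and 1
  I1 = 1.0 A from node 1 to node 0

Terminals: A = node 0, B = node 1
All resistors sit directly between nodes 0 and 1, so they are in parallel and share one voltage V; the full source current 1 A splits among them.
1/R_par = 1/910 + 1/56000 + 1/3.9 = 0.2575 S  =>  R_par = 3.883 Ω
V = I × R_par = 1 × 3.883 = 3.883 V
I_R2 = V/R2 = 3.883/56000 = 0.00006934 A

Final answer: 6.934e-05 A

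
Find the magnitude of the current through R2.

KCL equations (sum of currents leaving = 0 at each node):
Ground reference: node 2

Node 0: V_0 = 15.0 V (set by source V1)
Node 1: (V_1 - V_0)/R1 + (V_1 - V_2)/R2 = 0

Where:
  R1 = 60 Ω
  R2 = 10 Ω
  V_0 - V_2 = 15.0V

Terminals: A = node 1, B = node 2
Nodal analysis, taking node 2 as the 0 V reference.
Source V1 fixes V_0 = 15 V.
KCL at each unknown node (sum of currents leaving = 0; resistances in Ω):
  Node 1: (V_1 - 15)/60 + (V_1 - 0)/10 = 0
Collecting terms: 0.1167 × V_1 = 0.25  =>  V_1 = 2.143 V
I_R2 = (V_1 - V_2)/R2 = (2.143 - 0)/10 = 0.2143 A
|I_R2| = 0.2143 A

Final answer: |I_R2| = 0.2143 A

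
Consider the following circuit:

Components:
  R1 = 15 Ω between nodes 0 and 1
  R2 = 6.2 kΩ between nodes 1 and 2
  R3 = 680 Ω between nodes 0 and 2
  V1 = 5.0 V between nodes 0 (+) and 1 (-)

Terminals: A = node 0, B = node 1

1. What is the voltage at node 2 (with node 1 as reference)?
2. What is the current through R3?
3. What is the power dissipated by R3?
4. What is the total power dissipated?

Nodal analysis, taking node 1 as the 0 V reference.
Source V1 fixes V_0 = 5 V.
KCL at each unknown node (sum of currents leaving = 0; resistances in Ω):
  Node 2: (V_2 - 0)/6200 + (V_2 - 5)/680 = 0
Collecting terms: 0.001632 × V_2 = 0.007353  =>  V_2 = 4.506 V
Part 1:
  Read off the nodal solution: V_2 = 4.506 V
Part 2:
  I_R3 = (V_0 - V_2)/R3 = (5 - 4.506)/680 = 0.0007267 A
  Magnitude: I_R3 = 0.0007267 A
Part 3:
  I_R3 = (V_0 - V_2)/R3 = (5 - 4.506)/680 = 0.0007267 A
  P_R3 = I_R3² × R3 = (0.0007267)² × 680 = 0.0003591 W
Part 4:
  Power in each resistor, P = (ΔV)²/R:
    P_R1 = (5 - 0)²/15 = 1.667 W
    P_R2 = (0 - 4.506)²/6200 = 0.003275 W
    P_R3 = (5 - 4.506)²/680 = 0.0003591 W
  P_total = P_R1 + P_R2 + P_R3 = 1.67 W

Final answers:
1. V_2 = 4.506 V
2. I_R3 = 0.0007267 A
3. P_R3 = 0.0003591 W
4. P_total = 1.67 W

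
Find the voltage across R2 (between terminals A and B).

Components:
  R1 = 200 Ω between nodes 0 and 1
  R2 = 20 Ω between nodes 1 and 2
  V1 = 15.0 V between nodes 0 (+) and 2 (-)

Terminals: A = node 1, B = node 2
R1 and R2 are in series across V1 (node 0 → node 1 → node 2), and the output A–B is taken across R2, so this is a voltage divider.
Series current: I = V1/(R1 + R2) = 15/(200 + 20) = 15/220 = 0.06818 A
V_R2 = I × R2 = V1 × R2/(R1 + R2) = 15 × 20/220 = 1.364 V

Final answer: 1.364 V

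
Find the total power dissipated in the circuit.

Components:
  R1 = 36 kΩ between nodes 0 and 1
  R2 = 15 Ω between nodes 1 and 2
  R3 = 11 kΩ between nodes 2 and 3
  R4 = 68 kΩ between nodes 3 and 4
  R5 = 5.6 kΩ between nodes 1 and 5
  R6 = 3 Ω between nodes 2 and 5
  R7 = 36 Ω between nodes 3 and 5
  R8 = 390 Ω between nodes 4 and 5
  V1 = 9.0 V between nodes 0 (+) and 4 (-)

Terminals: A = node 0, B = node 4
Nodal analysis, taking node 4 as the 0 V reference.
Source V1 fixes V_0 = 9 V.
KCL at each unknown node (sum of currents leaving = 0; resistances in Ω):
  Node 1: (V_1 - 9)/36000 + (V_1 - V_2)/15 + (V_1 - V_5)/5600 = 0
  Node 2: (V_2 - V_1)/15 + (V_2 - V_3)/11000 + (V_2 - V_5)/3 = 0
  Node 3: (V_3 - V_2)/11000 + (V_3 - 0)/68000 + (V_3 - V_5)/36 = 0
  Node 5: (V_5 - V_1)/5600 + (V_5 - V_2)/3 + (V_5 - V_3)/36 + (V_5 - 0)/390 = 0
Collecting terms (coefficients in siemens):
  0.06687·V_1 - 0.06667·V_2 - 0.0001786·V_5 = 0.00025
  0.4001·V_2 - 0.06667·V_1 - 0.00009091·V_3 - 0.3333·V_5 = 0
  0.02788·V_3 - 0.00009091·V_2 - 0.02778·V_5 = 0
  0.3639·V_5 - 0.0001786·V_1 - 0.3333·V_2 - 0.02778·V_3 = 0
Solving these 4 simultaneous equations (Gaussian elimination) gives:
  V_1 = 0.1003 V, V_2 = 0.0966 V, V_3 = 0.09582 V, V_5 = 0.09586 V
Power in each resistor, P = (ΔV)²/R:
  P_R1 = (9 - 0.1003)²/36000 = 0.0022 W
  P_R2 = (0.1003 - 0.0966)²/15 = 0.0000009109 W
  P_R3 = (0.0966 - 0.09582)²/11000 = 0.00000000005633 W
  P_R4 = (0.09582 - 0)²/68000 = 0.000000135 W
  P_R5 = (0.1003 - 0.09586)²/5600 = 0.000000003513 W
  P_R6 = (0.0966 - 0.09586)²/3 = 0.0000001821 W
  P_R7 = (0.09582 - 0.09586)²/36 = 0.0000000000644 W
  P_R8 = (0 - 0.09586)²/390 = 0.00002356 W
P_total = P_R1 + P_R2 + P_R3 + P_R4 + P_R5 + P_R6 + P_R7 + P_R8 = 0.002225 W

Final answer: 0.002225 W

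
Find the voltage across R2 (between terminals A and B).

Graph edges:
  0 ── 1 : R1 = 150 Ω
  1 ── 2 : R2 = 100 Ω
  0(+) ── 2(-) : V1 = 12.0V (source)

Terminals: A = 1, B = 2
R1 and R2 are in series across V1 (node 0 → node 1 → node 2), and the output A–B is taken across R2, so this is a voltage divider.
Series current: I = V1/(R1 + R2) = 12/(150 + 100) = 12/250 = 0.048 A
V_R2 = I × R2 = V1 × R2/(R1 + R2) = 12 × 100/250 = 4.8 V

Final answer: 4.8 V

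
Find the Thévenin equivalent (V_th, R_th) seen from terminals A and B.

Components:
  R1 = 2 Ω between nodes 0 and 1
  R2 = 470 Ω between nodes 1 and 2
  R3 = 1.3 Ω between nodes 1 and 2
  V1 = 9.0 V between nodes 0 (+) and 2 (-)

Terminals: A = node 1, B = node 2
Step 1 — V_th is the open-circuit voltage V_A - V_B (nothing connected across the terminals).
Nodal analysis, taking node 2 as the 0 V reference.
Source V1 fixes V_0 = 9 V.
KCL at each unknown node (sum of currents leaving = 0; resistances in Ω):
  Node 1: (V_1 - 9)/2 + (V_1 - 0)/470 + (V_1 - 0)/1.3 = 0
Collecting terms: 1.271 × V_1 = 4.5  =>  V_1 = 3.54 V
V_th = V_1 - V_2 = 3.54 - 0 = 3.54 V
Step 2 — R_th: zero the source — replace V1 by a short circuit (node 2 merges into node 0) — and find the resistance seen between A (node 1) and B (node 0).
Reduce the network between node 1 (A) and node 0 (B) by series/parallel combination:
  Rp1 = R1 ‖ R2 ‖ R3 (parallel, all between nodes 0 and 1) = 1/(1/2 + 1/470 + 1/1.3) = 0.7866 Ω
R_th = 0.7866 Ω

Final answer: V_th = 3.54 V, R_th = 0.7866 Ω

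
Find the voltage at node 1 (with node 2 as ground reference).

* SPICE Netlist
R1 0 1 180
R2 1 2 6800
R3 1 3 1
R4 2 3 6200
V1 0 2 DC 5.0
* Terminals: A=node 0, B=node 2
Nodal analysis, taking node 2 as the 0 V reference.
Source V1 fixes V_0 = 5 V.
KCL at each unknown node (sum of currents leaving = 0; resistances in Ω):
  Node 1: (V_1 - 5)/180 + (V_1 - 0)/6800 + (V_1 - V_3)/1 = 0
  Node 3: (V_3 - V_1)/1 + (V_3 - 0)/6200 = 0
Collecting terms (coefficients in siemens):
  1.006·V_1 - 1·V_3 = 0.02778
  1·V_3 - 1·V_1 = 0
Determinant D = (1.006)(1) - (-1)(-1) = 0.005865
V_1 = [(0.02778)(1) - (-1)(0)]/D = 4.737 V
V_3 = [(1.006)(0) - (0.02778)(-1)]/D = 4.736 V
The requested potential is V_1 = 4.737 V.

Final answer: V_1 = 4.737 V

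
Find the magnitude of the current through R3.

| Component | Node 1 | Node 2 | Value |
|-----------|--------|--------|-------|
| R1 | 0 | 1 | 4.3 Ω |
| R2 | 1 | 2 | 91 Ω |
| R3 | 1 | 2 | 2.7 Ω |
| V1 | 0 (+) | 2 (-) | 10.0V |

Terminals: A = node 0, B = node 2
Nodal analysis, taking node 2 as the 0 V reference.
Source V1 fixes V_0 = 10 V.
KCL at each unknown node (sum of currents leaving = 0; resistances in Ω):
  Node 1: (V_1 - 10)/4.3 + (V_1 - 0)/91 + (V_1 - 0)/2.7 = 0
Collecting terms: 0.6139 × V_1 = 2.326  =>  V_1 = 3.788 V
I_R3 = (V_1 - V_2)/R3 = (3.788 - 0)/2.7 = 1.403 A
|I_R3| = 1.403 A

Final answer: |I_R3| = 1.403 A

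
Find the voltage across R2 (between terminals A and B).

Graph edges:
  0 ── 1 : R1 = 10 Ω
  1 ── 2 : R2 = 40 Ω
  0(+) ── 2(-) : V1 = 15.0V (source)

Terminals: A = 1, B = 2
R1 and R2 are in series across V1 (node 0 → node 1 → node 2), and the output A–B is taken across R2, so this is a voltage divider.
Series current: I = V1/(R1 + R2) = 15/(10 + 40) = 15/50 = 0.3 A
V_R2 = I × R2 = V1 × R2/(R1 + R2) = 15 × 40/50 = 12 V

Final answer: 12 V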